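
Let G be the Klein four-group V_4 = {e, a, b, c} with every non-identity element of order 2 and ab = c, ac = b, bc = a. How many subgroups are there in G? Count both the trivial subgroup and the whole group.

5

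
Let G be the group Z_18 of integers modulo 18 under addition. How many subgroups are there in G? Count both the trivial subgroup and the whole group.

6

Subgroups of the cyclic group Z_18 correspond bijectively to divisors of 18.
Divisors of 18: 1, 2, 3, 6, 9, 18.
So Z_18 has 6 subgroups.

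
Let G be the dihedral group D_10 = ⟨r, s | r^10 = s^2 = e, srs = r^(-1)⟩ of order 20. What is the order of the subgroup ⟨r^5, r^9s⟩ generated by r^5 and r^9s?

|⟨r^5⟩| = 2 and |⟨r^9s⟩| = 2, so |H| is a multiple of lcm(2, 2) = 2 and divides |G| = 20.
Closing under the operation: H = {e, r^5, r^4s, r^9s}, so |H| = 4.

4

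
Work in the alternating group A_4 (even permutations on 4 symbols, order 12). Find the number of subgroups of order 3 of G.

4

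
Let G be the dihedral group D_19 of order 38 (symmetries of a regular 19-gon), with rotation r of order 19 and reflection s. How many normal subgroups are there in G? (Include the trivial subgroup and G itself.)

3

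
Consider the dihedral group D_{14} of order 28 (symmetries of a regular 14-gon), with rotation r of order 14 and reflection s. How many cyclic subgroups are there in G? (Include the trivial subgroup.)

18

Group the elements of G by the cyclic subgroup they generate; each cyclic subgroup of order d accounts for φ(d) elements.
Cyclic subgroups by order — order 1: 1; order 2: 15; order 7: 1; order 14: 1.
Total: 18.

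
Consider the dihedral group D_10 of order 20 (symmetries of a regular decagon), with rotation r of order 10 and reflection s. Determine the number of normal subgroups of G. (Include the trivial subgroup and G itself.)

G has 22 subgroups. Checking conjugation-invariance by order — order 1: 1/1 normal; order 2: 1/11 normal; order 4: 0/5 normal; order 5: 1/1 normal; order 10: 3/3 normal; order 20: 1/1 normal.
Total normal subgroups: 7.

7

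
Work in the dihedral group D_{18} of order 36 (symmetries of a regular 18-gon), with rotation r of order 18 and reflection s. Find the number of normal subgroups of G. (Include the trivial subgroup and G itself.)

G has 45 subgroups. Checking conjugation-invariance by order — order 1: 1/1 normal; order 2: 1/19 normal; order 3: 1/1 normal; order 4: 0/9 normal; order 6: 1/7 normal; order 9: 1/1 normal; order 12: 0/3 normal; order 18: 3/3 normal; order 36: 1/1 normal.
Total normal subgroups: 9.

9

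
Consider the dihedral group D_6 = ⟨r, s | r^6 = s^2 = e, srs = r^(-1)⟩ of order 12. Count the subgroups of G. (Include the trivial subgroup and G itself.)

16

|G| = 12, so by Lagrange every subgroup order divides 12. Divisors: 1, 2, 3, 4, 6, 12.
Subgroups by order — order 1: 1; order 2: 7; order 3: 1; order 4: 3; order 6: 3; order 12: 1.
Total: 1 + 7 + 1 + 3 + 3 + 1 = 16.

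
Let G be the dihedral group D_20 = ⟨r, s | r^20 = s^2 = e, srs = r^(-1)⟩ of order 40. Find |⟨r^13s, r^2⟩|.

20

|⟨r^13s⟩| = 2 and |⟨r^2⟩| = 10, so |H| is a multiple of lcm(2, 10) = 10 and divides |G| = 40.
Closing under the operation: H = {e, r^2, r^4, r^6, r^8, r^10, r^12, r^14, r^16, r^18, rs, r^3s, r^5s, r^7s, r^9s, r^11s, r^13s, r^15s, r^17s, r^19s}, so |H| = 20.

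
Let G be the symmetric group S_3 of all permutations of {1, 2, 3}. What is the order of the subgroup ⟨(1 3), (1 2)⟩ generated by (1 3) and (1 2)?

6

|⟨(1 3)⟩| = 2 and |⟨(1 2)⟩| = 2, so |H| is a multiple of lcm(2, 2) = 2 and divides |G| = 6.
Closing {(1 3), (1 2)} under the group operation gives all of G, so |H| = 6.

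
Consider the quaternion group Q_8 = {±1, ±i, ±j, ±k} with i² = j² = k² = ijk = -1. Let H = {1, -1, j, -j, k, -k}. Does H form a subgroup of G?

No

|H| = 6 does not divide |G| = 8, so by Lagrange H is not a subgroup.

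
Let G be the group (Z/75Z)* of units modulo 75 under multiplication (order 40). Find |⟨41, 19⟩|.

20

|⟨41⟩| = 10 and |⟨19⟩| = 10, so |H| is a multiple of lcm(10, 10) = 10 and divides |G| = 40.
Closing under the operation: H = {1, 4, 11, 14, 16, 19, 26, 29, 31, 34, 41, 44, 46, 49, 56, 59, 61, 64, 71, 74}, so |H| = 20.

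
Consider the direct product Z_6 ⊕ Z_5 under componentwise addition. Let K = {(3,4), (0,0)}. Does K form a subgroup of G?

No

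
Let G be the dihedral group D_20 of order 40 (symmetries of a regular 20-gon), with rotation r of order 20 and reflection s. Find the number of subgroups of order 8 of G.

|G| = 40 and 8 | 40, so subgroups of order 8 are possible by Lagrange.
The subgroups of order 8 are: {e, r^5, r^10, r^15, s, r^5s, r^10s, r^15s}; {e, r^5, r^10, r^15, rs, r^6s, r^11s, r^16s}; {e, r^5, r^10, r^15, r^2s, r^7s, r^12s, r^17s}; {e, r^5, r^10, r^15, r^3s, r^8s, r^13s, r^18s}; … (5 in all).
So G has 5 subgroups of order 8.

5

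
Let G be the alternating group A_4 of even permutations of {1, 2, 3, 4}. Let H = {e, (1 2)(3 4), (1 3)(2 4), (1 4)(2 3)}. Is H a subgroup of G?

Yes

|H| = 4 divides |G| = 12, consistent with Lagrange.
H contains the identity, every element's inverse is in H, and H is closed under ∘: it is a subgroup.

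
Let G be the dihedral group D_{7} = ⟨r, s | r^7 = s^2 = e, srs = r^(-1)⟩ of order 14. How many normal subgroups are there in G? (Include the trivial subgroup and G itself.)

G has 10 subgroups. Checking conjugation-invariance by order — order 1: 1/1 normal; order 2: 0/7 normal; order 7: 1/1 normal; order 14: 1/1 normal.
Total normal subgroups: 3.

3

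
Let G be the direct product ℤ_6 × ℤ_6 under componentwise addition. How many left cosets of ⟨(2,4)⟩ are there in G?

|⟨(2,4)⟩| = 3 and |G| = 36.
By Lagrange, [G : H] = |G|/|H| = 36/3 = 12.

12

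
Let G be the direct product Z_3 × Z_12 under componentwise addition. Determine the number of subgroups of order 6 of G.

4

|G| = 36 and 6 | 36, so subgroups of order 6 are possible by Lagrange.
The subgroups of order 6 are: {(0,0), (0,2), (0,4), (0,6), (0,8), (0,10)}; {(0,0), (0,6), (1,0), (1,6), (2,0), (2,6)}; {(0,0), (0,6), (1,4), (1,10), (2,2), (2,8)}; {(0,0), (0,6), (1,2), (1,8), (2,4), (2,10)}.
So G has 4 subgroups of order 6.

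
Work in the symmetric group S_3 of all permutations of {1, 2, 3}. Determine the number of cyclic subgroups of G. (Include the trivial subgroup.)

5

Group the elements of G by the cyclic subgroup they generate; each cyclic subgroup of order d accounts for φ(d) elements.
Cyclic subgroups by order — order 1: 1; order 2: 3; order 3: 1.
Total: 5.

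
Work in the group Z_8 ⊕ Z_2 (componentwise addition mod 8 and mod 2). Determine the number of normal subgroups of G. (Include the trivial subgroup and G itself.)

G is abelian, so every subgroup is normal.
G has 11 subgroups in total, hence 11 normal subgroups.

11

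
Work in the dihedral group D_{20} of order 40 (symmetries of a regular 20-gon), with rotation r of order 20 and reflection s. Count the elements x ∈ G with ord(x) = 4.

The elements of order 4 are: r^5, r^15.
That's 2.

2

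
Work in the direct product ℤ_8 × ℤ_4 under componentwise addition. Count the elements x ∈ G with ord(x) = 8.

16

An element (a,b) has order lcm(ord(a), ord(b)); count pairs with lcm equal to 8.
Enumerating gives 16 such elements.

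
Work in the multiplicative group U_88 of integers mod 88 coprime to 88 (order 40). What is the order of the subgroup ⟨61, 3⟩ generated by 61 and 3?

|⟨61⟩| = 10 and |⟨3⟩| = 10, so |H| is a multiple of lcm(10, 10) = 10 and divides |G| = 40.
Closing under the operation: H = {1, 3, 7, 9, 13, 21, 25, 27, 29, 39, 49, 59, 61, 63, 67, 75, 79, 81, 85, 87}, so |H| = 20.

20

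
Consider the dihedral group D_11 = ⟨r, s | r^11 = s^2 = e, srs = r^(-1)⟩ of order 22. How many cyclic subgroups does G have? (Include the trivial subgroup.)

Each element a generates a cyclic subgroup ⟨a⟩; distinct elements may generate the same one (a cyclic group of order d has φ(d) generators).
Cyclic subgroups by order — order 1: 1; order 2: 11; order 11: 1.
Total: 13.

13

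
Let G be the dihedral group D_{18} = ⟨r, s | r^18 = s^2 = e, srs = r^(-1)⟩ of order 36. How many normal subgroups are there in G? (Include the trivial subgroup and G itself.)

9

G has 45 subgroups. Checking conjugation-invariance by order — order 1: 1/1 normal; order 2: 1/19 normal; order 3: 1/1 normal; order 4: 0/9 normal; order 6: 1/7 normal; order 9: 1/1 normal; order 12: 0/3 normal; order 18: 3/3 normal; order 36: 1/1 normal.
Total normal subgroups: 9.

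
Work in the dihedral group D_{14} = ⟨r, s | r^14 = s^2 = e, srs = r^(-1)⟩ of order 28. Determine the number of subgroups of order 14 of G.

|G| = 28 and 14 | 28, so subgroups of order 14 are possible by Lagrange.
The subgroups of order 14 are: {e, r, r^2, r^3, r^4, r^5, r^6, r^7, r^8, r^9, r^10, r^11, r^12, r^13}; {e, r^2, r^4, r^6, r^8, r^10, r^12, s, r^2s, r^4s, r^6s, r^8s, r^10s, r^12s}; {e, r^2, r^4, r^6, r^8, r^10, r^12, rs, r^3s, r^5s, r^7s, r^9s, r^11s, r^13s}.
So G has 3 subgroups of order 14.

3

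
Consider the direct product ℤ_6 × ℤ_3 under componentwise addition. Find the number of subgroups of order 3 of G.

4

|G| = 18 and 3 | 18, so subgroups of order 3 are possible by Lagrange.
The subgroups of order 3 are: {(0,0), (0,1), (0,2)}; {(0,0), (2,0), (4,0)}; {(0,0), (2,1), (4,2)}; {(0,0), (2,2), (4,1)}.
So G has 4 subgroups of order 3.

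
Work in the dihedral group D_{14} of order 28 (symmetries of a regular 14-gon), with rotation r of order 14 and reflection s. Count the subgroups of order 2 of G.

15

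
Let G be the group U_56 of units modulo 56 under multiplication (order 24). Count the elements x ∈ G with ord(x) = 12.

0

No element of G has order 12 (even though 12 | 24).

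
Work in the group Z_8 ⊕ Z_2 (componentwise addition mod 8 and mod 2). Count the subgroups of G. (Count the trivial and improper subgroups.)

11

|G| = 16, so by Lagrange every subgroup order divides 16. Divisors: 1, 2, 4, 8, 16.
Subgroups by order — order 1: 1; order 2: 3; order 4: 3; order 8: 3; order 16: 1.
Total: 1 + 3 + 3 + 3 + 1 = 11.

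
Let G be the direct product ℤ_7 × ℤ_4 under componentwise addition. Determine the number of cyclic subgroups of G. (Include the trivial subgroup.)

A cyclic subgroup of order d is generated by each of its φ(d) elements of order d, so the cyclic subgroups of order d number (#elements of order d)/φ(d).
Cyclic subgroups by order — order 1: 1; order 2: 1; order 4: 1; order 7: 1; order 14: 1; order 28: 1.
Total: 6.

6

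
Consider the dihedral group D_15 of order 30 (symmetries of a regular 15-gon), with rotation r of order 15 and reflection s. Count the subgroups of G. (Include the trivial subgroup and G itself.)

28

|G| = 30, so by Lagrange every subgroup order divides 30. Divisors: 1, 2, 3, 5, 6, 10, 15, 30.
Subgroups by order — order 1: 1; order 2: 15; order 3: 1; order 5: 1; order 6: 5; order 10: 3; order 15: 1; order 30: 1.
Total: 1 + 15 + 1 + 1 + 5 + 3 + 1 + 1 = 28.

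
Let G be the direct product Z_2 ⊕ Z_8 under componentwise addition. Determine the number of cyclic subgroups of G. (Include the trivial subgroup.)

8

Group the elements of G by the cyclic subgroup they generate; each cyclic subgroup of order d accounts for φ(d) elements.
Cyclic subgroups by order — order 1: 1; order 2: 3; order 4: 2; order 8: 2.
Total: 8.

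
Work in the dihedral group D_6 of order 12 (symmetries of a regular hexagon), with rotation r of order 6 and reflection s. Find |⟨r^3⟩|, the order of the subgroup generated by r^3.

2

Computing powers of r^3: the smallest k with (r^3)^k = e is k = 2.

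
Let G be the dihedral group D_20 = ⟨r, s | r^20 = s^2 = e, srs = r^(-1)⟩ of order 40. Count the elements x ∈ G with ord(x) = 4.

2

The elements of order 4 are: r^5, r^15.
That's 2.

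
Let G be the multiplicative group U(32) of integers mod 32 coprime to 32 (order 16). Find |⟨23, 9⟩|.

8

|⟨23⟩| = 4 and |⟨9⟩| = 4, so |H| is a multiple of lcm(4, 4) = 4 and divides |G| = 16.
Closing under the operation: H = {1, 7, 9, 15, 17, 23, 25, 31}, so |H| = 8.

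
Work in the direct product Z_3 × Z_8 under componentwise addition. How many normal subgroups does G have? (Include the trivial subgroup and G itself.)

8

G is abelian, so every subgroup is normal.
G has 8 subgroups in total, hence 8 normal subgroups.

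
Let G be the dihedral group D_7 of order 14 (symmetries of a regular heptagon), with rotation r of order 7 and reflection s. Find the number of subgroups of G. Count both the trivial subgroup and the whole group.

|G| = 14, so by Lagrange every subgroup order divides 14. Divisors: 1, 2, 7, 14.
Subgroups by order — order 1: 1; order 2: 7; order 7: 1; order 14: 1.
Total: 1 + 7 + 1 + 1 = 10.

10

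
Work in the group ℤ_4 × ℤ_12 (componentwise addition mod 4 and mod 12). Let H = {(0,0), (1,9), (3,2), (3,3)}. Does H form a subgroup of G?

No

(3,2) ∈ H but its inverse (1,10) ∉ H, so H is not a subgroup.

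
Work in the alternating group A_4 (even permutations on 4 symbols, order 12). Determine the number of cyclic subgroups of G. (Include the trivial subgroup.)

8

Each element a generates a cyclic subgroup ⟨a⟩; distinct elements may generate the same one (a cyclic group of order d has φ(d) generators).
Cyclic subgroups by order — order 1: 1; order 2: 3; order 3: 4.
Total: 8.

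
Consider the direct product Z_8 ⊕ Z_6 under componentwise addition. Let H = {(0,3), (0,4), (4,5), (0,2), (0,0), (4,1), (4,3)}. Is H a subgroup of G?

No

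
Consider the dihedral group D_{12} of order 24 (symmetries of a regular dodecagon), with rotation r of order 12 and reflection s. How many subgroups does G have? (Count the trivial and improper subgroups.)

|G| = 24, so by Lagrange every subgroup order divides 24. Divisors: 1, 2, 3, 4, 6, 8, 12, 24.
Subgroups by order — order 1: 1; order 2: 13; order 3: 1; order 4: 7; order 6: 5; order 8: 3; order 12: 3; order 24: 1.
Total: 1 + 13 + 1 + 7 + 5 + 3 + 3 + 1 = 34.

34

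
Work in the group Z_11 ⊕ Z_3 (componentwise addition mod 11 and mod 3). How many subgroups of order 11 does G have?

1

|G| = 33 and 11 | 33, so subgroups of order 11 are possible by Lagrange.
The subgroups of order 11 are: {(0,0), (1,0), (2,0), (3,0), (4,0), (5,0), (6,0), (7,0), (8,0), (9,0), (10,0)}.
So G has 1 subgroup of order 11.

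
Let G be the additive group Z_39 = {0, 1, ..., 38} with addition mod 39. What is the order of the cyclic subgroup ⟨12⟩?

13

In Z_39, the order of an element a is n/gcd(a, n).
gcd(12, 39) = 3, so |⟨12⟩| = 39/3 = 13.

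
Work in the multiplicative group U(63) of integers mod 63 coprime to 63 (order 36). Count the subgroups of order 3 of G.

|G| = 36 and 3 | 36, so subgroups of order 3 are possible by Lagrange.
The subgroups of order 3 are: {1, 4, 16}; {1, 22, 43}; {1, 25, 58}; {1, 37, 46}.
So G has 4 subgroups of order 3.

4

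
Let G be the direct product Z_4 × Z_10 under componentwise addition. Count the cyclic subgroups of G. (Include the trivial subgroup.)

Each element a generates a cyclic subgroup ⟨a⟩; distinct elements may generate the same one (a cyclic group of order d has φ(d) generators).
Cyclic subgroups by order — order 1: 1; order 2: 3; order 4: 2; order 5: 1; order 10: 3; order 20: 2.
Total: 12.

12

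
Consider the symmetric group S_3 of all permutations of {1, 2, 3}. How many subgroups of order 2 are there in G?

3

|G| = 6 and 2 | 6, so subgroups of order 2 are possible by Lagrange.
The subgroups of order 2 are: {e, (1 2)}; {e, (1 3)}; {e, (2 3)}.
So G has 3 subgroups of order 2.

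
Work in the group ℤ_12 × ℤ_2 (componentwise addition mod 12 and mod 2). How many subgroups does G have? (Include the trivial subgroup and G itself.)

|G| = 24, so by Lagrange every subgroup order divides 24. Divisors: 1, 2, 3, 4, 6, 8, 12, 24.
Subgroups by order — order 1: 1; order 2: 3; order 3: 1; order 4: 3; order 6: 3; order 8: 1; order 12: 3; order 24: 1.
Total: 1 + 3 + 1 + 3 + 3 + 1 + 3 + 1 = 16.

16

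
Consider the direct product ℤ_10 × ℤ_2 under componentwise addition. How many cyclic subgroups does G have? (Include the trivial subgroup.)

A cyclic subgroup of order d is generated by each of its φ(d) elements of order d, so the cyclic subgroups of order d number (#elements of order d)/φ(d).
Cyclic subgroups by order — order 1: 1; order 2: 3; order 5: 1; order 10: 3.
Total: 8.

8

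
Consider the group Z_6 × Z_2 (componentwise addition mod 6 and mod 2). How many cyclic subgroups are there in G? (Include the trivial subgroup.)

A cyclic subgroup of order d is generated by each of its φ(d) elements of order d, so the cyclic subgroups of order d number (#elements of order d)/φ(d).
Cyclic subgroups by order — order 1: 1; order 2: 3; order 3: 1; order 6: 3.
Total: 8.

8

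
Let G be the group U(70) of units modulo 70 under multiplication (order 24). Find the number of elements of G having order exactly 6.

6

The elements of order 6 are: 9, 19, 31, 39, 59, 61.
That's 6.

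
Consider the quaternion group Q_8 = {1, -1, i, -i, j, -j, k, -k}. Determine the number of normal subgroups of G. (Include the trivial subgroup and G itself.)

6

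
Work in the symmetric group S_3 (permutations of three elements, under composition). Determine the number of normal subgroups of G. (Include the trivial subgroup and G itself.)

3

G has 6 subgroups. Checking conjugation-invariance by order — order 1: 1/1 normal; order 2: 0/3 normal; order 3: 1/1 normal; order 6: 1/1 normal.
Total normal subgroups: 3.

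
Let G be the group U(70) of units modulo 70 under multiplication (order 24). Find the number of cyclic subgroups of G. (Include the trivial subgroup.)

Group the elements of G by the cyclic subgroup they generate; each cyclic subgroup of order d accounts for φ(d) elements.
Cyclic subgroups by order — order 1: 1; order 2: 3; order 3: 1; order 4: 2; order 6: 3; order 12: 2.
Total: 12.

12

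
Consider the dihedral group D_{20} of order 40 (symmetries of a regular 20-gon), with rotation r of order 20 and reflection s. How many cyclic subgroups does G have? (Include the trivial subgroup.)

26

Each element a generates a cyclic subgroup ⟨a⟩; distinct elements may generate the same one (a cyclic group of order d has φ(d) generators).
Cyclic subgroups by order — order 1: 1; order 2: 21; order 4: 1; order 5: 1; order 10: 1; order 20: 1.
Total: 26.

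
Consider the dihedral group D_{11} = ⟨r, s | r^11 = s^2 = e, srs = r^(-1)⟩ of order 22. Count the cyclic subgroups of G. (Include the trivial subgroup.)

A cyclic subgroup of order d is generated by each of its φ(d) elements of order d, so the cyclic subgroups of order d number (#elements of order d)/φ(d).
Cyclic subgroups by order — order 1: 1; order 2: 11; order 11: 1.
Total: 13.

13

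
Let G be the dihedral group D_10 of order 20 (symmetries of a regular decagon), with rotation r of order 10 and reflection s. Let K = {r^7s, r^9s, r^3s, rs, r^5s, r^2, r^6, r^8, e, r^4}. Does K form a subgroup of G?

Yes

|K| = 10 divides |G| = 20, consistent with Lagrange.
K contains the identity, every element's inverse is in K, and K is closed under ·: it is a subgroup.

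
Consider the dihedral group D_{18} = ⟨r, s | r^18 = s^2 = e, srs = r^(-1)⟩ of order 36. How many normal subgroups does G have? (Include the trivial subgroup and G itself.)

G has 45 subgroups. Checking conjugation-invariance by order — order 1: 1/1 normal; order 2: 1/19 normal; order 3: 1/1 normal; order 4: 0/9 normal; order 6: 1/7 normal; order 9: 1/1 normal; order 12: 0/3 normal; order 18: 3/3 normal; order 36: 1/1 normal.
Total normal subgroups: 9.

9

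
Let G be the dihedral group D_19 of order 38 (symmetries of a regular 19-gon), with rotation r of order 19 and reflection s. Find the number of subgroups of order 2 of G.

19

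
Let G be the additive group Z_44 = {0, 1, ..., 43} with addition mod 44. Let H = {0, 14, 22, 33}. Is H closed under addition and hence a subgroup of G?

33 ∈ H but its inverse 11 ∉ H, so H is not a subgroup.

No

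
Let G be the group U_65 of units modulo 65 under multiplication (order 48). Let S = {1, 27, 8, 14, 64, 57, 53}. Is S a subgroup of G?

No

|S| = 7 does not divide |G| = 48, so by Lagrange S is not a subgroup.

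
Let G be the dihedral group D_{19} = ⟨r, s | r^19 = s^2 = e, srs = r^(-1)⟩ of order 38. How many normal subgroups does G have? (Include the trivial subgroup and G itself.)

3

G has 22 subgroups. Checking conjugation-invariance by order — order 1: 1/1 normal; order 2: 0/19 normal; order 19: 1/1 normal; order 38: 1/1 normal.
Total normal subgroups: 3.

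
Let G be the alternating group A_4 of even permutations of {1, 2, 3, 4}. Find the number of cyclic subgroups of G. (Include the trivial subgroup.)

A cyclic subgroup of order d is generated by each of its φ(d) elements of order d, so the cyclic subgroups of order d number (#elements of order d)/φ(d).
Cyclic subgroups by order — order 1: 1; order 2: 3; order 3: 4.
Total: 8.

8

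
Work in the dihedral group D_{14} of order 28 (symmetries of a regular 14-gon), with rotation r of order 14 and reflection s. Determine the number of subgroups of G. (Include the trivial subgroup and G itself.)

|G| = 28, so by Lagrange every subgroup order divides 28. Divisors: 1, 2, 4, 7, 14, 28.
Subgroups by order — order 1: 1; order 2: 15; order 4: 7; order 7: 1; order 14: 3; order 28: 1.
Total: 1 + 15 + 7 + 1 + 3 + 1 = 28.

28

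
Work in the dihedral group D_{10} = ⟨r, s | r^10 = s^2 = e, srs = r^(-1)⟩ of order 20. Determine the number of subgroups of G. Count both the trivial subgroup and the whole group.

|G| = 20, so by Lagrange every subgroup order divides 20. Divisors: 1, 2, 4, 5, 10, 20.
Subgroups by order — order 1: 1; order 2: 11; order 4: 5; order 5: 1; order 10: 3; order 20: 1.
Total: 1 + 11 + 5 + 1 + 3 + 1 = 22.

22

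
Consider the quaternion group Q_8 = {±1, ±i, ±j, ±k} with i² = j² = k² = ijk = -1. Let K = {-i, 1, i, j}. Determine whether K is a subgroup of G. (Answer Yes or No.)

No

j ∈ K but its inverse -j ∉ K, so K is not a subgroup.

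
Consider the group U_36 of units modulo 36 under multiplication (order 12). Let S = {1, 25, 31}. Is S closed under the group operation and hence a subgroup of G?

No

25 ∈ S but its inverse 13 ∉ S, so S is not a subgroup.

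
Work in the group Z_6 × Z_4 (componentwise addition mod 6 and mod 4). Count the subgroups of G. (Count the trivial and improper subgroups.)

16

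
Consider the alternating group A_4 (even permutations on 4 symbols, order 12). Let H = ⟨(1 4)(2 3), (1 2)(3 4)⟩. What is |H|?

4

|⟨(1 4)(2 3)⟩| = 2 and |⟨(1 2)(3 4)⟩| = 2, so |H| is a multiple of lcm(2, 2) = 2 and divides |G| = 12.
Closing under the operation: H = {e, (1 2)(3 4), (1 3)(2 4), (1 4)(2 3)}, so |H| = 4.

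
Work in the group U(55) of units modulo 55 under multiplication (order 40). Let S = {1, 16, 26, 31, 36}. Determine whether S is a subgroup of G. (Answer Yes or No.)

Yes

|S| = 5 divides |G| = 40, consistent with Lagrange.
S contains the identity, every element's inverse is in S, and S is closed under ·: it is a subgroup.
In fact S = ⟨16⟩.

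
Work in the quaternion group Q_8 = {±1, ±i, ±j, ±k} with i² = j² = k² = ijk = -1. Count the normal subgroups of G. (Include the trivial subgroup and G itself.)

G has 6 subgroups. Checking conjugation-invariance by order — order 1: 1/1 normal; order 2: 1/1 normal; order 4: 3/3 normal; order 8: 1/1 normal.
Total normal subgroups: 6.

6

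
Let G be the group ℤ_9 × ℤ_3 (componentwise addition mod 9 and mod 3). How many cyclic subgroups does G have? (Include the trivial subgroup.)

Each element a generates a cyclic subgroup ⟨a⟩; distinct elements may generate the same one (a cyclic group of order d has φ(d) generators).
Cyclic subgroups by order — order 1: 1; order 3: 4; order 9: 3.
Total: 8.

8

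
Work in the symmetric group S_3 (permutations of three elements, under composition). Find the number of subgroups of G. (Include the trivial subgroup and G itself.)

6

|G| = 6, so by Lagrange every subgroup order divides 6. Divisors: 1, 2, 3, 6.
Subgroups by order — order 1: 1; order 2: 3; order 3: 1; order 6: 1.
Total: 1 + 3 + 1 + 1 = 6.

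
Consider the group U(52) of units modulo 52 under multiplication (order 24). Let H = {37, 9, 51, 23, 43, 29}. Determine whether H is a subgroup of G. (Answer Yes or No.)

The identity 1 ∉ H, so H is not a subgroup.

No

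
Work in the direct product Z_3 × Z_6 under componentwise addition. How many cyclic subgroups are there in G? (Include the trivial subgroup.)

10

A cyclic subgroup of order d is generated by each of its φ(d) elements of order d, so the cyclic subgroups of order d number (#elements of order d)/φ(d).
Cyclic subgroups by order — order 1: 1; order 2: 1; order 3: 4; order 6: 4.
Total: 10.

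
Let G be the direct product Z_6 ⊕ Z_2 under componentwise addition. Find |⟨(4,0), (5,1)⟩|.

|⟨(4,0)⟩| = 3 and |⟨(5,1)⟩| = 6, so |H| is a multiple of lcm(3, 6) = 6 and divides |G| = 12.
Closing under the operation: H = {(0,0), (1,1), (2,0), (3,1), (4,0), (5,1)}, so |H| = 6.

6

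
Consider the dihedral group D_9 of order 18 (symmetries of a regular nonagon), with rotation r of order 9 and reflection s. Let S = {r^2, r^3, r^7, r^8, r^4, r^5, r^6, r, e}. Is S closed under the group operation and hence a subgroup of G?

|S| = 9 divides |G| = 18, consistent with Lagrange.
S contains the identity, every element's inverse is in S, and S is closed under ·: it is a subgroup.
In fact S = ⟨r^4⟩.

Yes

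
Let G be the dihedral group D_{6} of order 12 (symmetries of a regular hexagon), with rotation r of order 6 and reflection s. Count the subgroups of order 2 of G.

7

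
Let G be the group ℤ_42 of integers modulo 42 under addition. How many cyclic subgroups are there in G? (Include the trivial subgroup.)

Each element a generates a cyclic subgroup ⟨a⟩; distinct elements may generate the same one (a cyclic group of order d has φ(d) generators).
Cyclic subgroups by order — order 1: 1; order 2: 1; order 3: 1; order 6: 1; order 7: 1; order 14: 1; order 21: 1; order 42: 1.
Total: 8.

8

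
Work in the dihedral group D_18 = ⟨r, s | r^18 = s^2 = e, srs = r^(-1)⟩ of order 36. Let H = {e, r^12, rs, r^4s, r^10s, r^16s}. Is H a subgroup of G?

r^12 ∈ H but its inverse r^6 ∉ H, so H is not a subgroup.

No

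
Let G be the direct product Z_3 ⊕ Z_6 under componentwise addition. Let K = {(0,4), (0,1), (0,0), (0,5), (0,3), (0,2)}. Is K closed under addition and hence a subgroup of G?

Yes

|K| = 6 divides |G| = 18, consistent with Lagrange.
K contains the identity, every element's inverse is in K, and K is closed under +: it is a subgroup.
In fact K = ⟨(0,1)⟩.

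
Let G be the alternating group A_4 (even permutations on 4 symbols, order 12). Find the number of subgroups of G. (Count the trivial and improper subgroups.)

10

|G| = 12, so by Lagrange every subgroup order divides 12. Divisors: 1, 2, 3, 4, 6, 12.
Subgroups by order — order 1: 1; order 2: 3; order 3: 4; order 4: 1; order 6: 0; order 12: 1.
Total: 1 + 3 + 4 + 1 + 0 + 1 = 10.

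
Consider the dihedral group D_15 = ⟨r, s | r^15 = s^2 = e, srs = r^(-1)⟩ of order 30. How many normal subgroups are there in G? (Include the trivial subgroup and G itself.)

G has 28 subgroups. Checking conjugation-invariance by order — order 1: 1/1 normal; order 2: 0/15 normal; order 3: 1/1 normal; order 5: 1/1 normal; order 6: 0/5 normal; order 10: 0/3 normal; order 15: 1/1 normal; order 30: 1/1 normal.
Total normal subgroups: 5.

5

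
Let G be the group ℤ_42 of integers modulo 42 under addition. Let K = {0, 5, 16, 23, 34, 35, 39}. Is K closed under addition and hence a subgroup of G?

No

16 ∈ K but its inverse 26 ∉ K, so K is not a subgroup.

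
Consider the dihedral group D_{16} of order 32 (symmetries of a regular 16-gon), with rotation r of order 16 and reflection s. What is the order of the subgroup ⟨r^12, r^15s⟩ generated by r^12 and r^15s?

|⟨r^12⟩| = 4 and |⟨r^15s⟩| = 2, so |H| is a multiple of lcm(4, 2) = 4 and divides |G| = 32.
Closing under the operation: H = {e, r^4, r^8, r^12, r^3s, r^7s, r^11s, r^15s}, so |H| = 8.

8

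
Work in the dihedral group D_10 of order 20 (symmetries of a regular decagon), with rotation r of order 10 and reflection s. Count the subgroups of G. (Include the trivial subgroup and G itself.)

|G| = 20, so by Lagrange every subgroup order divides 20. Divisors: 1, 2, 4, 5, 10, 20.
Subgroups by order — order 1: 1; order 2: 11; order 4: 5; order 5: 1; order 10: 3; order 20: 1.
Total: 1 + 11 + 5 + 1 + 3 + 1 = 22.

22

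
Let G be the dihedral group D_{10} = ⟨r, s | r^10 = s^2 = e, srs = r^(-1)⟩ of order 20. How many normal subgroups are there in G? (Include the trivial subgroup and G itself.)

G has 22 subgroups. Checking conjugation-invariance by order — order 1: 1/1 normal; order 2: 1/11 normal; order 4: 0/5 normal; order 5: 1/1 normal; order 10: 3/3 normal; order 20: 1/1 normal.
Total normal subgroups: 7.

7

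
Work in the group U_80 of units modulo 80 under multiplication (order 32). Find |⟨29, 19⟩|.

8

|⟨29⟩| = 4 and |⟨19⟩| = 4, so |H| is a multiple of lcm(4, 4) = 4 and divides |G| = 32.
Closing under the operation: H = {1, 19, 29, 31, 41, 59, 69, 71}, so |H| = 8.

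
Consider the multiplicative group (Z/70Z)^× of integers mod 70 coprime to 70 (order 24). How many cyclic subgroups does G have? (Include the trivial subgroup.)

12

Each element a generates a cyclic subgroup ⟨a⟩; distinct elements may generate the same one (a cyclic group of order d has φ(d) generators).
Cyclic subgroups by order — order 1: 1; order 2: 3; order 3: 1; order 4: 2; order 6: 3; order 12: 2.
Total: 12.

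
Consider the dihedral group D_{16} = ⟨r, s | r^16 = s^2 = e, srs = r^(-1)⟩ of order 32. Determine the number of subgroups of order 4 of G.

|G| = 32 and 4 | 32, so subgroups of order 4 are possible by Lagrange.
The subgroups of order 4 are: {e, r^8, r^2s, r^10s}; {e, r^8, r^3s, r^11s}; {e, r^4, r^8, r^12}; {e, r^8, r^4s, r^12s}; … (9 in all).
So G has 9 subgroups of order 4.

9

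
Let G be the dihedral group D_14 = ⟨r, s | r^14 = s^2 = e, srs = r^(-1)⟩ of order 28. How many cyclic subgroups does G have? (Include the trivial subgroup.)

18

Each element a generates a cyclic subgroup ⟨a⟩; distinct elements may generate the same one (a cyclic group of order d has φ(d) generators).
Cyclic subgroups by order — order 1: 1; order 2: 15; order 7: 1; order 14: 1.
Total: 18.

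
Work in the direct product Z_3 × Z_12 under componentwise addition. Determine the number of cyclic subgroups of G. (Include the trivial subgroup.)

Each element a generates a cyclic subgroup ⟨a⟩; distinct elements may generate the same one (a cyclic group of order d has φ(d) generators).
Cyclic subgroups by order — order 1: 1; order 2: 1; order 3: 4; order 4: 1; order 6: 4; order 12: 4.
Total: 15.

15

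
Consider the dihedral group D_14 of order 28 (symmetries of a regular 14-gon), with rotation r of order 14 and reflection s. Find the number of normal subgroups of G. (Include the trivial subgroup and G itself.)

G has 28 subgroups. Checking conjugation-invariance by order — order 1: 1/1 normal; order 2: 1/15 normal; order 4: 0/7 normal; order 7: 1/1 normal; order 14: 3/3 normal; order 28: 1/1 normal.
Total normal subgroups: 7.

7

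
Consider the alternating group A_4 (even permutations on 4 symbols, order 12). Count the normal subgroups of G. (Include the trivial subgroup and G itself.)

G has 10 subgroups. Checking conjugation-invariance by order — order 1: 1/1 normal; order 2: 0/3 normal; order 3: 0/4 normal; order 4: 1/1 normal; order 12: 1/1 normal.
Total normal subgroups: 3.

3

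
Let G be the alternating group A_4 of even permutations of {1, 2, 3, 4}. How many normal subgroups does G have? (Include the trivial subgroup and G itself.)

3

G has 10 subgroups. Checking conjugation-invariance by order — order 1: 1/1 normal; order 2: 0/3 normal; order 3: 0/4 normal; order 4: 1/1 normal; order 12: 1/1 normal.
Total normal subgroups: 3.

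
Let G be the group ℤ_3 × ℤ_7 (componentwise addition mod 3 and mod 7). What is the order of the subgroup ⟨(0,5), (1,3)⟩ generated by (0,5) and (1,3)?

|⟨(0,5)⟩| = 7 and |⟨(1,3)⟩| = 21, so |H| is a multiple of lcm(7, 21) = 21 and divides |G| = 21.
Closing {(0,5), (1,3)} under the group operation gives all of G, so |H| = 21.

21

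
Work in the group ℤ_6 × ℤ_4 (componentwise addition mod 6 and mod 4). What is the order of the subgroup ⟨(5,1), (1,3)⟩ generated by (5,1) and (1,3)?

|⟨(5,1)⟩| = 12 and |⟨(1,3)⟩| = 12, so |H| is a multiple of lcm(12, 12) = 12 and divides |G| = 24.
Closing under the operation: H = {(0,0), (0,2), (1,1), (1,3), (2,0), (2,2), (3,1), (3,3), (4,0), (4,2), (5,1), (5,3)}, so |H| = 12.

12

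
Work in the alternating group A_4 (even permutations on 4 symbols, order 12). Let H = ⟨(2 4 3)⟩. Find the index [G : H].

4

|⟨(2 4 3)⟩| = 3 and |G| = 12.
By Lagrange, [G : H] = |G|/|H| = 12/3 = 4.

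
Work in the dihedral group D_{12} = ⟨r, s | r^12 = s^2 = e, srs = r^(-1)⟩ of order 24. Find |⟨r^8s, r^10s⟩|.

12

|⟨r^8s⟩| = 2 and |⟨r^10s⟩| = 2, so |H| is a multiple of lcm(2, 2) = 2 and divides |G| = 24.
Closing under the operation: H = {e, r^2, r^4, r^6, r^8, r^10, s, r^2s, r^4s, r^6s, r^8s, r^10s}, so |H| = 12.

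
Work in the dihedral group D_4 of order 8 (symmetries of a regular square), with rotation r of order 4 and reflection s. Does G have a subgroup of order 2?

Yes

2 | 8. A subgroup of order 2 is {e, r^2}.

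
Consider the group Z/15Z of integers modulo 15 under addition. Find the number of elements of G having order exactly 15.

In a cyclic group of order 15, the number of elements of order d (for d | 15) is φ(d).
φ(15) = 8.

8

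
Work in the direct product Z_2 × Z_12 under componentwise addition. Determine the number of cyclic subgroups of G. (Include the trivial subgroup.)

12

Group the elements of G by the cyclic subgroup they generate; each cyclic subgroup of order d accounts for φ(d) elements.
Cyclic subgroups by order — order 1: 1; order 2: 3; order 3: 1; order 4: 2; order 6: 3; order 12: 2.
Total: 12.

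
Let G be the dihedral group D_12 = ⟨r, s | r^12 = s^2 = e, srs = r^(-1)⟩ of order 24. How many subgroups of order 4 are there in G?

7

|G| = 24 and 4 | 24, so subgroups of order 4 are possible by Lagrange.
The subgroups of order 4 are: {e, r^6, r^4s, r^10s}; {e, r^6, r^5s, r^11s}; {e, r^6, r^2s, r^8s}; {e, r^3, r^6, r^9}; … (7 in all).
So G has 7 subgroups of order 4.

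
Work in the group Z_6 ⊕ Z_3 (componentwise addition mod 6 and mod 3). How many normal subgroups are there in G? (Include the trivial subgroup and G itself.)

G is abelian, so every subgroup is normal.
G has 12 subgroups in total, hence 12 normal subgroups.

12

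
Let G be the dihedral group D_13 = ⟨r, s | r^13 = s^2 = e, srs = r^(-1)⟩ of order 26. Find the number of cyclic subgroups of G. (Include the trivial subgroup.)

15

Group the elements of G by the cyclic subgroup they generate; each cyclic subgroup of order d accounts for φ(d) elements.
Cyclic subgroups by order — order 1: 1; order 2: 13; order 13: 1.
Total: 15.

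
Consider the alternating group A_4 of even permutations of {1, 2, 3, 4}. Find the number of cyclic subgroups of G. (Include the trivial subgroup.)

8

Group the elements of G by the cyclic subgroup they generate; each cyclic subgroup of order d accounts for φ(d) elements.
Cyclic subgroups by order — order 1: 1; order 2: 3; order 3: 4.
Total: 8.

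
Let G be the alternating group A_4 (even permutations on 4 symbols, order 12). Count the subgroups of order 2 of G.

3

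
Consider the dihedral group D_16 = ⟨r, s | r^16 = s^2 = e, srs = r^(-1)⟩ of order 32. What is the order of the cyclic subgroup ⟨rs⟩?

Computing powers of rs: the smallest k with (rs)^k = e is k = 2.

2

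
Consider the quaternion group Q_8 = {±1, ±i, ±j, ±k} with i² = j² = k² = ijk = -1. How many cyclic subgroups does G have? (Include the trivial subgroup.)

Group the elements of G by the cyclic subgroup they generate; each cyclic subgroup of order d accounts for φ(d) elements.
Cyclic subgroups by order — order 1: 1; order 2: 1; order 4: 3.
Total: 5.

5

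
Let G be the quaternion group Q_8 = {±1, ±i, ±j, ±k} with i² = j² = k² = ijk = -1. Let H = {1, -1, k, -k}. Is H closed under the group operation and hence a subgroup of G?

|H| = 4 divides |G| = 8, consistent with Lagrange.
H contains the identity, every element's inverse is in H, and H is closed under ·: it is a subgroup.
In fact H = ⟨-k⟩.

Yes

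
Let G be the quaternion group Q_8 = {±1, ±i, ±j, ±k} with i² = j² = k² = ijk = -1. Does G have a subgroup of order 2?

Yes

2 | 8. A subgroup of order 2 is {1, -1}.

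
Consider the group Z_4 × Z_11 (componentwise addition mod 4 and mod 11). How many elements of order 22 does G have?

10

An element (a,b) has order lcm(ord(a), ord(b)); count pairs with lcm equal to 22.
Enumerating gives 10 such elements.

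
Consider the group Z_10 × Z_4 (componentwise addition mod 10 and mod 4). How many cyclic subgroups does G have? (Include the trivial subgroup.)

12

Group the elements of G by the cyclic subgroup they generate; each cyclic subgroup of order d accounts for φ(d) elements.
Cyclic subgroups by order — order 1: 1; order 2: 3; order 4: 2; order 5: 1; order 10: 3; order 20: 2.
Total: 12.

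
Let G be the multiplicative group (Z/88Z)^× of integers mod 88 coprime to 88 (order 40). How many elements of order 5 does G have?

The elements of order 5 are: 9, 25, 49, 81.
That's 4.

4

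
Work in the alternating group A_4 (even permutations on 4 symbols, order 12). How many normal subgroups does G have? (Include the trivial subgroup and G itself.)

G has 10 subgroups. Checking conjugation-invariance by order — order 1: 1/1 normal; order 2: 0/3 normal; order 3: 0/4 normal; order 4: 1/1 normal; order 12: 1/1 normal.
Total normal subgroups: 3.

3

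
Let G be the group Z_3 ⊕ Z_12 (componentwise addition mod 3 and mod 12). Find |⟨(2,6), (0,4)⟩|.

18

|⟨(2,6)⟩| = 6 and |⟨(0,4)⟩| = 3, so |H| is a multiple of lcm(6, 3) = 6 and divides |G| = 36.
Closing under the operation: H = {(0,0), (0,2), (0,4), (0,6), (0,8), (0,10), (1,0), (1,2), (1,4), (1,6), (1,8), (1,10), (2,0), (2,2), (2,4), (2,6), (2,8), (2,10)}, so |H| = 18.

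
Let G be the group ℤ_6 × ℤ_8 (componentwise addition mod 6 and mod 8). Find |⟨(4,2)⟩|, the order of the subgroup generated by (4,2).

12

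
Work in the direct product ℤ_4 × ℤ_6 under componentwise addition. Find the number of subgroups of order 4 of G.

|G| = 24 and 4 | 24, so subgroups of order 4 are possible by Lagrange.
The subgroups of order 4 are: {(0,0), (0,3), (2,0), (2,3)}; {(0,0), (1,0), (2,0), (3,0)}; {(0,0), (1,3), (2,0), (3,3)}.
So G has 3 subgroups of order 4.

3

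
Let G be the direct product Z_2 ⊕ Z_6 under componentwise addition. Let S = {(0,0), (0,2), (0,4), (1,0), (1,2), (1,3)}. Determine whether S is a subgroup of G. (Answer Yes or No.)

No

(1,2) ∈ S but its inverse (1,4) ∉ S, so S is not a subgroup.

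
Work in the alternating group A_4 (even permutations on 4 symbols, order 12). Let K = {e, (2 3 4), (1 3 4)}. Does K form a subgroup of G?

(1 3 4) ∈ K but its inverse (1 4 3) ∉ K, so K is not a subgroup.

No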